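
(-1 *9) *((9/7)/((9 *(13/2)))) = -18/91 = -0.20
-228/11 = -20.73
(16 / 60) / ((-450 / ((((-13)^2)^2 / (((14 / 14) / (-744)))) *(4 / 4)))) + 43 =14214631/1125 = 12635.23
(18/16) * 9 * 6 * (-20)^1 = -1215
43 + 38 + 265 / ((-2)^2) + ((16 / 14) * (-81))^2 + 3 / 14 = 1708519/196 = 8716.93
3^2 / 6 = 1.50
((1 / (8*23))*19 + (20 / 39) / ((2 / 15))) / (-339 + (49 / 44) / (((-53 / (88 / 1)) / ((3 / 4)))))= -166897/14384292 = -0.01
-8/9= -0.89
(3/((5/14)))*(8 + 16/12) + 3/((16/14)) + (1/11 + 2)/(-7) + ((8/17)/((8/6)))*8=4374669/52360 = 83.55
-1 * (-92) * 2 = 184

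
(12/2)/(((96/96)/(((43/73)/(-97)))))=-258/7081 = -0.04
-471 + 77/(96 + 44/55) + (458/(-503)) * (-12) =-459.28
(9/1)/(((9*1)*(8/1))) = 0.12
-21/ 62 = -0.34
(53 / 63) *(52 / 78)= 106/189 = 0.56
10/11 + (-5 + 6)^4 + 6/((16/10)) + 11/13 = 3721/572 = 6.51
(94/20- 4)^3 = 343/1000 = 0.34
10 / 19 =0.53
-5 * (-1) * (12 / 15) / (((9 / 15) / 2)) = 40/3 = 13.33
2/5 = 0.40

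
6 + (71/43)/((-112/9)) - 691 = -685.13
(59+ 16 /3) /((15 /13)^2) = 32617/675 = 48.32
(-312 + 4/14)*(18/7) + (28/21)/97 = -801.54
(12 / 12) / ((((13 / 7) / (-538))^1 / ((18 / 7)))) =-9684/13 = -744.92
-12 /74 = -6/37 = -0.16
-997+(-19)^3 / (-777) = -767810/777 = -988.17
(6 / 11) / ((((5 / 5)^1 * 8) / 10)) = 15/22 = 0.68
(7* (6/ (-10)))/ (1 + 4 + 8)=-21/65 = -0.32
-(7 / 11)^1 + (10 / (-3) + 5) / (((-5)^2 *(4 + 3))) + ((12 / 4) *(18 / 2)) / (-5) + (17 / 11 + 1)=-4021/1155 = -3.48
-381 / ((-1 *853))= 381/853 = 0.45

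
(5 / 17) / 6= 5/102 = 0.05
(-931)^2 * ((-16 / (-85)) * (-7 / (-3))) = 97077232/255 = 380695.03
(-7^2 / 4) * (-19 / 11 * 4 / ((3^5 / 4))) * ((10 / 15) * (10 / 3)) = 3.10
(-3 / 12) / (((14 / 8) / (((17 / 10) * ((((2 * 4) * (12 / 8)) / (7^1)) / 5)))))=-102/1225 = -0.08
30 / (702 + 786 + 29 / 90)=0.02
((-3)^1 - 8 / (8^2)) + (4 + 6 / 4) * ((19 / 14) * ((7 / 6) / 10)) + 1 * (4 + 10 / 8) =719/240 = 3.00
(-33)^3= -35937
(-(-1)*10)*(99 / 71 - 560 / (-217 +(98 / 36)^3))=98720550/2328587 = 42.40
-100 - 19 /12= -1219/12 = -101.58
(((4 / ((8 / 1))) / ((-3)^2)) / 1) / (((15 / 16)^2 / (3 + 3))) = 256/675 = 0.38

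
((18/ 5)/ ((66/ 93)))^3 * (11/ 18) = 2413071/30250 = 79.77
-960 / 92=-240/23 = -10.43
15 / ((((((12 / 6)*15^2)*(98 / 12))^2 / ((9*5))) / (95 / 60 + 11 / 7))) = 53/336140 = 0.00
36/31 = 1.16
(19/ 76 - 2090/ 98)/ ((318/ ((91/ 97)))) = -17901/287896 = -0.06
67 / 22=3.05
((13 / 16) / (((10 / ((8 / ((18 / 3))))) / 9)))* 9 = 351/40 = 8.78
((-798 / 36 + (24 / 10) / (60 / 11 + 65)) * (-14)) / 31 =3602081/360375 = 10.00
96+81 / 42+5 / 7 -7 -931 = -11751/14 = -839.36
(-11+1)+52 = 42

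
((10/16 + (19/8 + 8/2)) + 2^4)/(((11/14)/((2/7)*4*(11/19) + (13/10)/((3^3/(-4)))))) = 387412/28215 = 13.73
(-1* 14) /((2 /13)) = -91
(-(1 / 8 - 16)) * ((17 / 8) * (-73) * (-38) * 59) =5521170.22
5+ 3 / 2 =13/2 = 6.50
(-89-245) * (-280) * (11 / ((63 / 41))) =669484.44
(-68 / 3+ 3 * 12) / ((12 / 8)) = 80/9 = 8.89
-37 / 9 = -4.11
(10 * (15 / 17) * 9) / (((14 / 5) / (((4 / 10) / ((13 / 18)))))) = 24300/1547 = 15.71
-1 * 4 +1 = -3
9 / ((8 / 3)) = 27/8 = 3.38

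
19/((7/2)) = 38/7 = 5.43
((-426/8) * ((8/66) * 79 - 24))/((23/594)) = 456246/23 = 19836.78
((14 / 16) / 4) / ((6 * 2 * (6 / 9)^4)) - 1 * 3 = -5955/2048 = -2.91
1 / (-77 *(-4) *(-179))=-1/55132 = 0.00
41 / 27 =1.52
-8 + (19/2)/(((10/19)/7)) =2367/20 = 118.35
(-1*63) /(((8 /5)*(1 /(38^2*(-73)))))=8301195/2 = 4150597.50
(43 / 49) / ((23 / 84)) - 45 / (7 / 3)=-2589/161 = -16.08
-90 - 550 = -640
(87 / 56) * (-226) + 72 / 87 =-284427/812 = -350.28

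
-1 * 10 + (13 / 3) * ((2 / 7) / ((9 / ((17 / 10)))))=-9229/945 = -9.77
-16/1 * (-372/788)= 1488/197 = 7.55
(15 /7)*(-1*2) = -30/7 = -4.29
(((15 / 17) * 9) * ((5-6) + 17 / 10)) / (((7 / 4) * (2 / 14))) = 378/17 = 22.24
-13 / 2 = -6.50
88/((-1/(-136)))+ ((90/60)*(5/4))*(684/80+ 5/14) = 2684573/224 = 11984.70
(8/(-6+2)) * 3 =-6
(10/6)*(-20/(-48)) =25/36 = 0.69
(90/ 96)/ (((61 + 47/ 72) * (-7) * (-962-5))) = 135/60095182 = 0.00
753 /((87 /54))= 13554/29 = 467.38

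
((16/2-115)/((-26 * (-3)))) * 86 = -4601/39 = -117.97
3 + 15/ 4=27/4 = 6.75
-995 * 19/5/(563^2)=-3781/316969 = -0.01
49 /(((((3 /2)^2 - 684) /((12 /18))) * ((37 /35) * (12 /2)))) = -6860/908091 = -0.01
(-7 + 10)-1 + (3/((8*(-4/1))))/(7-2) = 317/160 = 1.98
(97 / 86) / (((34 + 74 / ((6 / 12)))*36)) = 97/563472 = 0.00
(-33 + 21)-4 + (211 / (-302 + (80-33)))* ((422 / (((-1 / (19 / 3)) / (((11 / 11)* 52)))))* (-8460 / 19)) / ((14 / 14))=-870474864/17 = -51204403.76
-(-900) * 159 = 143100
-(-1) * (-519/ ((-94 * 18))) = 173/564 = 0.31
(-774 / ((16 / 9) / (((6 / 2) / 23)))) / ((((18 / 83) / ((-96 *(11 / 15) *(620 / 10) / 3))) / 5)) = 43813044/23 = 1904914.96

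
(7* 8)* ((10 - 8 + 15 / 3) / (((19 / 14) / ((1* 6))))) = 32928/19 = 1733.05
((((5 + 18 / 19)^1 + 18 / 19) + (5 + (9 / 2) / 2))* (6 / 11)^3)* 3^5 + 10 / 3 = 42571340/75867 = 561.13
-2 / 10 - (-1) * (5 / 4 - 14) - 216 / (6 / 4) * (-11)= 31421/20 = 1571.05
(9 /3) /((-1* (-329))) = 3/329 = 0.01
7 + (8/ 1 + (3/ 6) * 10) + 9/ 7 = 149/7 = 21.29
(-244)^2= 59536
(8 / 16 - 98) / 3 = -65/2 = -32.50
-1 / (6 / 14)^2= -49/9 = -5.44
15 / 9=5/3 = 1.67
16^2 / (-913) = -256/913 = -0.28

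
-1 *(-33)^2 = -1089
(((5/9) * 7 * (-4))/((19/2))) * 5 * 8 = -65.50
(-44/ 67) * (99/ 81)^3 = -58564/48843 = -1.20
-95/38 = -5/2 = -2.50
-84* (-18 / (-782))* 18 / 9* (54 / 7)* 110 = -1283040/391 = -3281.43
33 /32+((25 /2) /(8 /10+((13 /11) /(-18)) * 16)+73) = 23939/992 = 24.13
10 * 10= 100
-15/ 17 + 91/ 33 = 1052/561 = 1.88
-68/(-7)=68/7 = 9.71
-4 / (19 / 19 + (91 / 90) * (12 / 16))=-480/211 = -2.27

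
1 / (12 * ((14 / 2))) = 1/84 = 0.01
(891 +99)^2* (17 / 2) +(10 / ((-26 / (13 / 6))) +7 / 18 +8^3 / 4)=74978798/9 = 8330977.56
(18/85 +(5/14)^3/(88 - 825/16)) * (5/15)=3620692/50992095 = 0.07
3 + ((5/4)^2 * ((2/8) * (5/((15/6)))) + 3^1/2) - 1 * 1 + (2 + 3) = 297/32 = 9.28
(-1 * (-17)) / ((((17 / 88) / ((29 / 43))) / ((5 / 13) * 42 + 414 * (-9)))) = -220175.06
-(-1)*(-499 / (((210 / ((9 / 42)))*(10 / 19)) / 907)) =-8599267/9800 = -877.48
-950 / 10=-95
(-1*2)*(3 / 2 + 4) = -11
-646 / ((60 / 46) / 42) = -104006/5 = -20801.20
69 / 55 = 1.25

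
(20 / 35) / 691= 4/4837 = 0.00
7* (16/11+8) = 728/11 = 66.18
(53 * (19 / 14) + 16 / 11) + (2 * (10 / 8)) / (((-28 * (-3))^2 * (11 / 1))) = 1035583/14112 = 73.38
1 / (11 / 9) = 9/11 = 0.82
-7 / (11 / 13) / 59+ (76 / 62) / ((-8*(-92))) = -1025797/7403792 = -0.14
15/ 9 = 5/3 = 1.67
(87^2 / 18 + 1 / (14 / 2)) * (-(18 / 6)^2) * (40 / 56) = -265005/98 = -2704.13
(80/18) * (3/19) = 40/57 = 0.70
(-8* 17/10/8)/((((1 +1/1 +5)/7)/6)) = -51/5 = -10.20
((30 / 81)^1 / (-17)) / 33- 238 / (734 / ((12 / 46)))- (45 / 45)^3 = -138755195/127855827 = -1.09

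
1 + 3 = 4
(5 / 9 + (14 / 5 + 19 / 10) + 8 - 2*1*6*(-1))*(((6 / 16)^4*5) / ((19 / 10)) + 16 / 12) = 367596379/10506240 = 34.99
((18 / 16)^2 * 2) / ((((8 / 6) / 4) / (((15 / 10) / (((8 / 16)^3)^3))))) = 5832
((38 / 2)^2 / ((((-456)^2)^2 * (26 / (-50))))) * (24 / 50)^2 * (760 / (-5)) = 1/1778400 = 0.00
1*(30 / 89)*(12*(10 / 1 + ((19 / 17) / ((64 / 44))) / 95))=122499/3026 = 40.48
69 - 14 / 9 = 607/9 = 67.44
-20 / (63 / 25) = -500/63 = -7.94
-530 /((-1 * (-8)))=-265/4 = -66.25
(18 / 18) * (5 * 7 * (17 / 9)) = 595/9 = 66.11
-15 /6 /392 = -5/784 = -0.01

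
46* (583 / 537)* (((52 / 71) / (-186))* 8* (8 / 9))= -44625152/31912299 = -1.40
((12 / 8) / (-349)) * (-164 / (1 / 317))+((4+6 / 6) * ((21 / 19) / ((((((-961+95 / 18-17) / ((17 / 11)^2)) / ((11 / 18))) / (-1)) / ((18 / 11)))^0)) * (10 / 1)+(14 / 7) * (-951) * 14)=-174722160/6631 = -26349.29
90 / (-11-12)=-90/23 = -3.91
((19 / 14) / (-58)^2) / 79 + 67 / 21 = 35611361/11161752 = 3.19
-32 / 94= -0.34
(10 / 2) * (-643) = -3215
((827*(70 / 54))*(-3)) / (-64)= 50.25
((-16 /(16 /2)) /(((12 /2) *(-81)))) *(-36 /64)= -1/432 = 0.00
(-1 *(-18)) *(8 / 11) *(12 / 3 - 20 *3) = -8064/11 = -733.09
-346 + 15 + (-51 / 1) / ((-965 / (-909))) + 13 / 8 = -2913647/7720 = -377.42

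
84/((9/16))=448/3 = 149.33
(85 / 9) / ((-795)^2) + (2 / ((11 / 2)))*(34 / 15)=2062967/2502819 = 0.82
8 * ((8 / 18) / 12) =8/27 = 0.30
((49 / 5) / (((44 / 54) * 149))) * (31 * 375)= 3075975/3278 = 938.37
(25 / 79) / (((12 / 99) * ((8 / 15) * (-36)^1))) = -0.14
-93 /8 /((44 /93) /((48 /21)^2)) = -128.37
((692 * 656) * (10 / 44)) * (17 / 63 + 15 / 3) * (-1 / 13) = -376780160/9009 = -41822.64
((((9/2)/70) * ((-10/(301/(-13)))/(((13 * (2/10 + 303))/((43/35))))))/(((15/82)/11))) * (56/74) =1353/3435635 = 0.00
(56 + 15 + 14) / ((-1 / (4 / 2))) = -170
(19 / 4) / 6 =19/24 = 0.79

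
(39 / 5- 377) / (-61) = 1846/305 = 6.05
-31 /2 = -15.50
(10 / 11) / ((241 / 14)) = 140/2651 = 0.05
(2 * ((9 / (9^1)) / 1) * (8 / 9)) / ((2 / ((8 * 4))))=256/9 = 28.44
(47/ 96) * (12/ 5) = 47/40 = 1.18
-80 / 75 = -16/15 = -1.07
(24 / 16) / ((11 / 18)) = 27/11 = 2.45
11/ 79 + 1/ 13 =0.22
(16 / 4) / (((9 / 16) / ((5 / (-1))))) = -320/9 = -35.56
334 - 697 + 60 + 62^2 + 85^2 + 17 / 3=32315/3 = 10771.67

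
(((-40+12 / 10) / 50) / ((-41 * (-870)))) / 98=-97/436957500 = 0.00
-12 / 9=-1.33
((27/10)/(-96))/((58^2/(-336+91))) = 441/215296 = 0.00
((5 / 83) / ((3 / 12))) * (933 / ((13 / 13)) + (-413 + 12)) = 10640/83 = 128.19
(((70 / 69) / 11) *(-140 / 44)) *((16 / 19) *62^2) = -150684800/158631 = -949.91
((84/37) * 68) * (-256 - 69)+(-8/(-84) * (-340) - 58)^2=-685383452/16317 = -42004.26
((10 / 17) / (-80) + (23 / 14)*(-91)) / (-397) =20333/53992 = 0.38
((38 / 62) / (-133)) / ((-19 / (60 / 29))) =60/119567 = 0.00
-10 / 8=-5/4 = -1.25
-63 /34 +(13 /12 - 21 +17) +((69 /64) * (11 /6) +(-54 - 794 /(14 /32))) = -85526927/45696 = -1871.65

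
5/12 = 0.42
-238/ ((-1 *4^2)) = 119/8 = 14.88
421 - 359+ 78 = 140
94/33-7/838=78541/27654 = 2.84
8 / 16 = 1/2 = 0.50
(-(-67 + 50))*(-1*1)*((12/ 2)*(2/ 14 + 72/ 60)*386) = -1850484/35 = -52870.97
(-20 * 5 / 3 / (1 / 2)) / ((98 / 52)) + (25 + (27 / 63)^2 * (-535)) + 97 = -1711/147 = -11.64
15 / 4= 3.75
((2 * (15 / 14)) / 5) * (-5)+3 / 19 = -264/133 = -1.98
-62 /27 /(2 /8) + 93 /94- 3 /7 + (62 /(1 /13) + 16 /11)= 156112181/195426 = 798.83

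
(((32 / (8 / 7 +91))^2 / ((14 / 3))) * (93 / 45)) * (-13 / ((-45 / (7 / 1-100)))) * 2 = -89549824/31201875 = -2.87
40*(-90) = -3600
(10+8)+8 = 26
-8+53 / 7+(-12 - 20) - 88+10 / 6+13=-2221/21 = -105.76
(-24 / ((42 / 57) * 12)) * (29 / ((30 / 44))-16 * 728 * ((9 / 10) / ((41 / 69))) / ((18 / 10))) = 114031958/4305 = 26488.26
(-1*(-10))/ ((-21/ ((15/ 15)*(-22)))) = 220/21 = 10.48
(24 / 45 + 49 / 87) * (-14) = -2226/145 = -15.35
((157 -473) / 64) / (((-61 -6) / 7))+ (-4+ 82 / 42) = -34483/22512 = -1.53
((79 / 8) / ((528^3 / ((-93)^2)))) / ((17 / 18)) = 227757/370720768 = 0.00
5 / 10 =1/2 = 0.50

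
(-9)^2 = 81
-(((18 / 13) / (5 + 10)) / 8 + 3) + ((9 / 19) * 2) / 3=-13317/4940 = -2.70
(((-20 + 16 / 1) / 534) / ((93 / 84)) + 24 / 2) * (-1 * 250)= -24817000/8277 = -2998.31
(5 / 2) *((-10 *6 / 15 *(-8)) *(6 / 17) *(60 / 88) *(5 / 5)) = 3600/187 = 19.25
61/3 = 20.33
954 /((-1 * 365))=-954/365 = -2.61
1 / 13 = 0.08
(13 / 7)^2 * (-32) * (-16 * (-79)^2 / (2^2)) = 135005312/49 = 2755210.45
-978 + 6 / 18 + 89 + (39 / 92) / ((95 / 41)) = -23296043/26220 = -888.48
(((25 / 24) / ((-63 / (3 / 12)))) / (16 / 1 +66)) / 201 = -25/99683136 = 0.00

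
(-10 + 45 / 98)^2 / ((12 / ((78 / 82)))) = 11364925/1575056 = 7.22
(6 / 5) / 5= 6/25 = 0.24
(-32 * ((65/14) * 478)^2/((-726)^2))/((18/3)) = -965344900/19370043 = -49.84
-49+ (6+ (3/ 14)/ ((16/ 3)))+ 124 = 18153/224 = 81.04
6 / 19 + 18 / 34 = 273/323 = 0.85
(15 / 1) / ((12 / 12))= 15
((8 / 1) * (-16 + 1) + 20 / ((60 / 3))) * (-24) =2856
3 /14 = 0.21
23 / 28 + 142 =3999/28 = 142.82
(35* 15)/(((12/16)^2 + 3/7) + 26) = 58800/3023 = 19.45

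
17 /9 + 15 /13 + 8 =1292/117 = 11.04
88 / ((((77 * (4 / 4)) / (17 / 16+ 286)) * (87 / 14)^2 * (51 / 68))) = 85736/7569 = 11.33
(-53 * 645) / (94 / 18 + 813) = -307665/7364 = -41.78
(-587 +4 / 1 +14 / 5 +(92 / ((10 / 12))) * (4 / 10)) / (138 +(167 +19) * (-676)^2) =-1489/236104650 = 0.00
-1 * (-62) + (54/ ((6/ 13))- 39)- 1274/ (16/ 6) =-1351/4 = -337.75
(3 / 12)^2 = 1/16 = 0.06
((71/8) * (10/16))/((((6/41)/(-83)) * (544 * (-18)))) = 1208065/3760128 = 0.32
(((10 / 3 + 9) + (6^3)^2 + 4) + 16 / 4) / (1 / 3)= 140029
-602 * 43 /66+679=9464/33 = 286.79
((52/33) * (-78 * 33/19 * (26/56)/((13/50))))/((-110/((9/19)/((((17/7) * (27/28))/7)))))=331240/67507 = 4.91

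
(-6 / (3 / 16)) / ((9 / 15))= -160/3 = -53.33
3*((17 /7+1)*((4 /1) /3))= 96/7 = 13.71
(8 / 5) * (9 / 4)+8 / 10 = 22/5 = 4.40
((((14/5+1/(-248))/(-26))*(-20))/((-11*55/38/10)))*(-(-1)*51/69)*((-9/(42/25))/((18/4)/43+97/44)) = 424880850/183424241 = 2.32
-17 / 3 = -5.67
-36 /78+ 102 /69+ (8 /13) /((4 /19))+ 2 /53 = 63032/15847 = 3.98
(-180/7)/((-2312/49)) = 315/578 = 0.54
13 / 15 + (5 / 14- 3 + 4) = 2.22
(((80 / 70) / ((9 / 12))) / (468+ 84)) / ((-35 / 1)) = -4/50715 = 0.00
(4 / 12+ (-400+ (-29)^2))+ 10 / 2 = 446.33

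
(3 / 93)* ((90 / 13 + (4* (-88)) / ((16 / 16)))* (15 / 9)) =-22430/1209 = -18.55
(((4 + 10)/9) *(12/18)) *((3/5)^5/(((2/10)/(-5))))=-252/125 = -2.02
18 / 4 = 4.50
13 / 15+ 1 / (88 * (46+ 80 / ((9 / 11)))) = 1480471/1708080 = 0.87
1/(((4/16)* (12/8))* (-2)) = -4/3 = -1.33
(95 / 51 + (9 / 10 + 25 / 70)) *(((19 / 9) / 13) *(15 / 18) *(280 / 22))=1058110/196911 = 5.37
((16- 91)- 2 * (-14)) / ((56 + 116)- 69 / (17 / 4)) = -799/2648 = -0.30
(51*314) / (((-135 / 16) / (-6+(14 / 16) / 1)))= 437716/45 = 9727.02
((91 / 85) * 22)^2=4008004/7225 = 554.74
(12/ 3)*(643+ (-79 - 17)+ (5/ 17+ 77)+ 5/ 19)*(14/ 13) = 11296992/4199 = 2690.40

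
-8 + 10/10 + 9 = 2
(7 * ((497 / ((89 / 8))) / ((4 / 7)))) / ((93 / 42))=681884/2759 = 247.15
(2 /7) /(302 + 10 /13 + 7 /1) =26/28189 = 0.00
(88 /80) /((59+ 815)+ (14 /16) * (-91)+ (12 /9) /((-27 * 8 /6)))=1188/857885 = 0.00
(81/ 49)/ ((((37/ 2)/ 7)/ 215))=34830/259 = 134.48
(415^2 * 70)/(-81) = -12055750/81 = -148836.42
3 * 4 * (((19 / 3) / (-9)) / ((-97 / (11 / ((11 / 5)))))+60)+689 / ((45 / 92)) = 9293336/4365 = 2129.06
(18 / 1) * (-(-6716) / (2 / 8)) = 483552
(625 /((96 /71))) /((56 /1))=44375/5376 = 8.25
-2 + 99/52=-5/52 = -0.10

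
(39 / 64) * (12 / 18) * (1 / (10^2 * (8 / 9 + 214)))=117/6188800 = 0.00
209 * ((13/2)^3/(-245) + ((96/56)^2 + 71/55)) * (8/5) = 7277/7 = 1039.57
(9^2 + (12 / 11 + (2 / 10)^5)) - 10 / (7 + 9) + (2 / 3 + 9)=75184639/825000 = 91.13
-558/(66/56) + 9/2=-10317/22 = -468.95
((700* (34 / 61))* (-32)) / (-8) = 95200/61 = 1560.66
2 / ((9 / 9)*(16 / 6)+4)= 3/10 = 0.30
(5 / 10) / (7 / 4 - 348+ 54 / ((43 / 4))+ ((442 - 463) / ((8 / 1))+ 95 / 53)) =-9116/6236425 = 0.00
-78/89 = -0.88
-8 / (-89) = 8/89 = 0.09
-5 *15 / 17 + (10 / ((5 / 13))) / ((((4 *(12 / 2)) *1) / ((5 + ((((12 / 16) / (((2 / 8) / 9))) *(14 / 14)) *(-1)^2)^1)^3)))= 1810207/51 = 35494.25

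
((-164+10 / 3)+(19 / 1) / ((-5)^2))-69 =-17168/75 = -228.91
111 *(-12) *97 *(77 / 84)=-118437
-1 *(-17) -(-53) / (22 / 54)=1618/11 = 147.09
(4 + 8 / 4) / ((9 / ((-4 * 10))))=-80/3 = -26.67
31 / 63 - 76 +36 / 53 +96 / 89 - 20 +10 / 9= -27529603/297171 = -92.64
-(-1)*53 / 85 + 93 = 7958/85 = 93.62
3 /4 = 0.75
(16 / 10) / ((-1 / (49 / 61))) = -392/305 = -1.29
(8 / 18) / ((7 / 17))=68/63 = 1.08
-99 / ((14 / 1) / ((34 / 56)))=-4.29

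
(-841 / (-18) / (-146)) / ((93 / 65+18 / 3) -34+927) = -54665/153811584 = 0.00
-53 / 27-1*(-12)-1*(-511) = 14068/27 = 521.04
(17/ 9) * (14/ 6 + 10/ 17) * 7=1043/27 = 38.63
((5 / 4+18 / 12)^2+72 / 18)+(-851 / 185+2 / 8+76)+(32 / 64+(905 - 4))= 984.71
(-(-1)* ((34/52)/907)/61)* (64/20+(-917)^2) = 71475837/7192510 = 9.94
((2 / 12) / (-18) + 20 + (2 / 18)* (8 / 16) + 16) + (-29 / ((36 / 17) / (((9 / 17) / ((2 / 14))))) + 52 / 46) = -8429/621 = -13.57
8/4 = 2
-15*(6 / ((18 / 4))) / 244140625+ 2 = 2.00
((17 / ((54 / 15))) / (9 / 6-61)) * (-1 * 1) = 5/63 = 0.08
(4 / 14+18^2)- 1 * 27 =297.29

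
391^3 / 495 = 59776471/495 = 120760.55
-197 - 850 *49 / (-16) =19249/8 = 2406.12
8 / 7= 1.14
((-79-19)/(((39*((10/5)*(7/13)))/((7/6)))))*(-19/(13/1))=931/234 = 3.98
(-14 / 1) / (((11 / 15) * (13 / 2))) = -2.94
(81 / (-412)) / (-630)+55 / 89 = 1587001/2566760 = 0.62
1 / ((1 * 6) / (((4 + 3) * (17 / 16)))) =1.24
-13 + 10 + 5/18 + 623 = 11165/18 = 620.28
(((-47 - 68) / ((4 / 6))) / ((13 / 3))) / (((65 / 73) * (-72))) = 1679/2704 = 0.62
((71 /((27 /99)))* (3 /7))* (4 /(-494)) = -1562/1729 = -0.90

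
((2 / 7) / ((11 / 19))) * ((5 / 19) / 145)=2/2233 = 0.00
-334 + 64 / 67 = -22314/67 = -333.04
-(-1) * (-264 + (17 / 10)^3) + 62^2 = 3584913/1000 = 3584.91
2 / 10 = 1/5 = 0.20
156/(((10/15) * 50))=117/25 = 4.68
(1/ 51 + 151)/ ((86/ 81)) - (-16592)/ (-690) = 29807689/252195 = 118.19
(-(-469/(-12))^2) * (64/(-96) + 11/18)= 219961/2592 = 84.86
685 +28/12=2062/3 = 687.33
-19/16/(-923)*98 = 931/7384 = 0.13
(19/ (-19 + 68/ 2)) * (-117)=-741/5 = -148.20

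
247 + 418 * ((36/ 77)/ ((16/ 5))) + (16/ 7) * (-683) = -17543/14 = -1253.07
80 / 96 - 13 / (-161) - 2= -1049/966 = -1.09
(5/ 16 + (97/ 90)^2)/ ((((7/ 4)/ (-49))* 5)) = -334327/40500 = -8.25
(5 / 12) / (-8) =-5/96 = -0.05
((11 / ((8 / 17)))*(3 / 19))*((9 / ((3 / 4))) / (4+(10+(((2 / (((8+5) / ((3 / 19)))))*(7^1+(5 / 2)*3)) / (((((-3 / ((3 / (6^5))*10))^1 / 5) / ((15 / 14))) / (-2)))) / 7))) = 21051576/6654779 = 3.16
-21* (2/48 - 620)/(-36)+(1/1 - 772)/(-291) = -10028825/27936 = -358.99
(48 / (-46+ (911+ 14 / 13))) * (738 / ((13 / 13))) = 17056/417 = 40.90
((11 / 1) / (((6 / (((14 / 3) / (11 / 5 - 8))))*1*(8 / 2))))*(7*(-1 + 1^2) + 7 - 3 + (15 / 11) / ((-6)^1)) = -2905/2088 = -1.39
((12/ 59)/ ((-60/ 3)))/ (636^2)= -1/39775440 = 0.00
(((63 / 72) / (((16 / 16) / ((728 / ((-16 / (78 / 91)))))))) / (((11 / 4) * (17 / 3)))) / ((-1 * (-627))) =-273/78166 = 0.00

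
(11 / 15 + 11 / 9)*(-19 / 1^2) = -1672/45 = -37.16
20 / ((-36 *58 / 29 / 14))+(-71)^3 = -3221234/9 = -357914.89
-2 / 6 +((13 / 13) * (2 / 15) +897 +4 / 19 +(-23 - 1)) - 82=75146/95 = 791.01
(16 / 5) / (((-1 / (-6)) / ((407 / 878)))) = 19536/2195 = 8.90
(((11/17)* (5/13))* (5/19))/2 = 275/8398 = 0.03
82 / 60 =41/30 = 1.37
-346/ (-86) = 173/43 = 4.02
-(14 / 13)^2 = -196/169 = -1.16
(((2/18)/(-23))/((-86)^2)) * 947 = -947/1530972 = 0.00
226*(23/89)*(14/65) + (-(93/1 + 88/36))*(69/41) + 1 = -104631734/711555 = -147.05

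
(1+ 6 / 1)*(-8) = -56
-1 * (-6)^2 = -36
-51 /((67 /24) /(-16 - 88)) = 127296/67 = 1899.94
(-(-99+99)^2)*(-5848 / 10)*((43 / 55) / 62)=0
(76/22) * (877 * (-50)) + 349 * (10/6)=-4979705/33 = -150900.15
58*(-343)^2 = 6823642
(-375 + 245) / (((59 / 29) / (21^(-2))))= -3770/26019 = -0.14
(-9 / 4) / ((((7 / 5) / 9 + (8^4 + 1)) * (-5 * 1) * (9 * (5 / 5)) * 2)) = 9/1474976 = 0.00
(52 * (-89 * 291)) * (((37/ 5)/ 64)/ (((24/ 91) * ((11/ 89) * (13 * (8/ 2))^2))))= -198999283/112640 = -1766.68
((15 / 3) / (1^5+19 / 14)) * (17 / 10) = 119/33 = 3.61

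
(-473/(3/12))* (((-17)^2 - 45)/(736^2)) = -28853/33856 = -0.85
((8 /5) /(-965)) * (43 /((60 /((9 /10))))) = -129/120625 = 0.00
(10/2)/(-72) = -5/72 = -0.07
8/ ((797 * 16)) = 1/1594 = 0.00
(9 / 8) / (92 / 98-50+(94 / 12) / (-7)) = -1323/59012 = -0.02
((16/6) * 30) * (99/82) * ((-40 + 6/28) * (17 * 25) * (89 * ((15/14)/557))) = -561701250/2009 = -279592.46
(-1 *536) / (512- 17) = -536/495 = -1.08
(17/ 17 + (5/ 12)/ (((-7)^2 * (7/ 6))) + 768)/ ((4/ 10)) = 2637695/1372 = 1922.52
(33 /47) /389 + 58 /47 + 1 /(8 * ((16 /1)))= 2910443/2340224 = 1.24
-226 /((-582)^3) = 113/98568684 = 0.00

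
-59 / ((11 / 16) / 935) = -80240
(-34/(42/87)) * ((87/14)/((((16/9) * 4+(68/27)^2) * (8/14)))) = -31267539/549248 = -56.93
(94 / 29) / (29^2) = 94/24389 = 0.00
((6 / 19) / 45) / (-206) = -1/29355 = 0.00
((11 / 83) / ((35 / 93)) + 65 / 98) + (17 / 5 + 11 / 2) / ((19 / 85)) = 15775749/386365 = 40.83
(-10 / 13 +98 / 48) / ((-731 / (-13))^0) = 397/312 = 1.27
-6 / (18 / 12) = -4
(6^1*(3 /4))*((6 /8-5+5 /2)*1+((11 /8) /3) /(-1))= -159/16 = -9.94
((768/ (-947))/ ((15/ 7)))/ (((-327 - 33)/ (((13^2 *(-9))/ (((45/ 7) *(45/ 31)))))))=-8214752/47941875 = -0.17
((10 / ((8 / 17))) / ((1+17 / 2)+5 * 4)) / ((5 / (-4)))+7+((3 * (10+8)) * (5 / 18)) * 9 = 8344/59 = 141.42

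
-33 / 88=-3/8 = -0.38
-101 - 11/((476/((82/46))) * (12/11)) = -13273937/131376 = -101.04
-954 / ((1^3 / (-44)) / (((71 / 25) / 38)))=1490148/475 = 3137.15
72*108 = 7776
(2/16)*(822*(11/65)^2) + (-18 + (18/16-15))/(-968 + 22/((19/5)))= 612944803/205977200 = 2.98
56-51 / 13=677/13 = 52.08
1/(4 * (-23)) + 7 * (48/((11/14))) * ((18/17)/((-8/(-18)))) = 17526917/17204 = 1018.77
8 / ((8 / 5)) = 5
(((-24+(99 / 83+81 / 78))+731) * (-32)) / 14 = -12244168/7553 = -1621.10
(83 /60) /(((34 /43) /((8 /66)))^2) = 153467/4720815 = 0.03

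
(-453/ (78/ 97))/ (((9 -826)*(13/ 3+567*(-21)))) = -43941/758509336 = 0.00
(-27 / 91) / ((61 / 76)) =-2052/5551 = -0.37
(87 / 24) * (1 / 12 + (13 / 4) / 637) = 0.32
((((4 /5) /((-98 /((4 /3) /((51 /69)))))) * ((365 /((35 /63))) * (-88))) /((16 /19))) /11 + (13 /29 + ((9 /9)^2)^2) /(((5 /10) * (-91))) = 144270144/1570205 = 91.88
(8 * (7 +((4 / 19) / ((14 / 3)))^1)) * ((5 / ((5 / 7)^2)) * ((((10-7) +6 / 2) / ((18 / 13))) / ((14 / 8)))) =389792/285 = 1367.69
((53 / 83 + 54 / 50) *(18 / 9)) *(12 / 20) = 2.06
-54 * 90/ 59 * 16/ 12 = -6480/59 = -109.83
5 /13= 0.38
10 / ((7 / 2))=20/7 = 2.86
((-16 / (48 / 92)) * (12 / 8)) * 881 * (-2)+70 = 81122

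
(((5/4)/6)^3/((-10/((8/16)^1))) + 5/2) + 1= 193511/55296 = 3.50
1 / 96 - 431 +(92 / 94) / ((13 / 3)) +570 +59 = 198.24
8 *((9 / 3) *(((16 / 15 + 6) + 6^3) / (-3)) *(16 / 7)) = -4078.93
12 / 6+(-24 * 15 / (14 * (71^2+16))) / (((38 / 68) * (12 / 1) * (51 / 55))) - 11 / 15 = 12770789/10088715 = 1.27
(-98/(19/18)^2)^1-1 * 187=-99259/361 = -274.96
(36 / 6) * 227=1362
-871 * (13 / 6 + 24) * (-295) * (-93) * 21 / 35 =-750330789/2 = -375165394.50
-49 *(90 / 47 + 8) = -22834/47 = -485.83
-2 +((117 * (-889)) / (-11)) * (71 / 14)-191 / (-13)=13718487/286 = 47966.74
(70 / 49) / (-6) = -5/21 = -0.24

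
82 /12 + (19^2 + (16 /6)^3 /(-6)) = 59077/162 = 364.67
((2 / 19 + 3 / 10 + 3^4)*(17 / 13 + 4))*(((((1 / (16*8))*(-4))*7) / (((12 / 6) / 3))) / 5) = -22411683/790400 = -28.35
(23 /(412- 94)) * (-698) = -8027/159 = -50.48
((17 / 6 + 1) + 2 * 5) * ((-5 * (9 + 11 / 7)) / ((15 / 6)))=-6142/21 = -292.48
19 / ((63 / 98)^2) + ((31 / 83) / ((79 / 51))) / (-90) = 244168451/5311170 = 45.97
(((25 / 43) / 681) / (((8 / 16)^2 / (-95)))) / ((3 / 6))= -19000/29283 = -0.65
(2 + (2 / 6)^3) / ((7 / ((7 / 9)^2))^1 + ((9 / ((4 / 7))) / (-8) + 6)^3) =12615680/477387837 = 0.03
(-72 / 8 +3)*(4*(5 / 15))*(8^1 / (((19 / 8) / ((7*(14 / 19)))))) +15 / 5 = -49093/361 = -135.99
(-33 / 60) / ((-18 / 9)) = 11/40 = 0.28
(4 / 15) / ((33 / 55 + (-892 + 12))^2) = 20/58000827 = 0.00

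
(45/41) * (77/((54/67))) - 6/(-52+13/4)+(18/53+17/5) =92137297/847470 = 108.72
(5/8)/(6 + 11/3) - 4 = -913/232 = -3.94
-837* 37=-30969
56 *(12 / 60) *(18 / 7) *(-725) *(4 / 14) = -41760/7 = -5965.71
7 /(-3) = -2.33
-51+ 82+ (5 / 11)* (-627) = -254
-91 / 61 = -1.49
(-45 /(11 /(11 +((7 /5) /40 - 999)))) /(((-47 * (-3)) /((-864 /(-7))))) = 3538.00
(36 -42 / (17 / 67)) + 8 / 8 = -2185/17 = -128.53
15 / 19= 0.79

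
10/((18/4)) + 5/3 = 35/9 = 3.89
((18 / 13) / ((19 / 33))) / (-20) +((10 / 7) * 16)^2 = 63217447/121030 = 522.33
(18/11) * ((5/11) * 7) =630/121 = 5.21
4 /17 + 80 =1364/17 = 80.24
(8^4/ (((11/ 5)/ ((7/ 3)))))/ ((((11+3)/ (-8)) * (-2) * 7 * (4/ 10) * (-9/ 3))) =-102400/693 = -147.76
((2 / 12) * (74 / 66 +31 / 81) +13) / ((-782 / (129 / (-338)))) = 1523017/235505556 = 0.01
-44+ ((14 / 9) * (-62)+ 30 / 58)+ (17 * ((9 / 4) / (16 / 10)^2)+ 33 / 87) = -8325707/66816 = -124.61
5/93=0.05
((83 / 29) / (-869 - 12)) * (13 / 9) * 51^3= -15903381/25549 = -622.47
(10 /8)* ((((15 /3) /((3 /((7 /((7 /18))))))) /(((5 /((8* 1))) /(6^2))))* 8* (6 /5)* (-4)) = -82944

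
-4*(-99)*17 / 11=612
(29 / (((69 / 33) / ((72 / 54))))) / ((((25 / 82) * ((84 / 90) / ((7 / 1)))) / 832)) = 43526912/115 = 378494.89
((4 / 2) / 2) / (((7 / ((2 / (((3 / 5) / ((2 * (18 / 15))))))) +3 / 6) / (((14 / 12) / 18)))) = 14/297 = 0.05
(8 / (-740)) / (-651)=2/120435 = 0.00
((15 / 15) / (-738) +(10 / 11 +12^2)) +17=161.91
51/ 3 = 17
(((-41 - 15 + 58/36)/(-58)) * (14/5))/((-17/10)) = -6853/4437 = -1.54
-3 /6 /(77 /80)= -40/77 = -0.52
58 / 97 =0.60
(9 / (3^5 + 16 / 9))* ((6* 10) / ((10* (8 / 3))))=729/8812 = 0.08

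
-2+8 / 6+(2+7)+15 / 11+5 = 14.70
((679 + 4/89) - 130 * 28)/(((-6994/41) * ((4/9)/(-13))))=-97240725/191528 = -507.71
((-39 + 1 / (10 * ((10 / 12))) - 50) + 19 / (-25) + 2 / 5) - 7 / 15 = -6728/75 = -89.71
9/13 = 0.69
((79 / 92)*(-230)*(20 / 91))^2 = 15602500/8281 = 1884.13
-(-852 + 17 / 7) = 5947/7 = 849.57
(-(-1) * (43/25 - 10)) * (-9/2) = 1863/50 = 37.26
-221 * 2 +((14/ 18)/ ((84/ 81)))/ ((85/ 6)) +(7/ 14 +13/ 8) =-299079/680 = -439.82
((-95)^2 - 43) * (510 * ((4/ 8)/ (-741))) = -763470/247 = -3090.97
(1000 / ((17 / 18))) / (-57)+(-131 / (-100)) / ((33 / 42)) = -3003809/177650 = -16.91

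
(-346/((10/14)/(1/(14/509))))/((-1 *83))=88057/415 = 212.19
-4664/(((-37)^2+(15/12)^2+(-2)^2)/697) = -52012928/21993 = -2364.98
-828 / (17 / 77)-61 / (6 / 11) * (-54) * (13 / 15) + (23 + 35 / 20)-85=483887/340 = 1423.20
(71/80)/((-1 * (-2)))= 71/160 = 0.44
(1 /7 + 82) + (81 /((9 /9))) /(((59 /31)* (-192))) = 2165341/26432 = 81.92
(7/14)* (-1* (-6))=3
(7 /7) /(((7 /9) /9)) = 81/7 = 11.57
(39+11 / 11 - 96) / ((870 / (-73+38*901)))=-191324/87 = -2199.13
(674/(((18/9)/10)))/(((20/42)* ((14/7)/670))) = 2370795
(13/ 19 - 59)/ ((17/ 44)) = -48752/323 = -150.93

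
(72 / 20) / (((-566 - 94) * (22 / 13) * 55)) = -39/665500 = 0.00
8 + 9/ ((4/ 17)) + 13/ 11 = 2087/44 = 47.43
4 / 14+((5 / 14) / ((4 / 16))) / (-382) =377/1337 = 0.28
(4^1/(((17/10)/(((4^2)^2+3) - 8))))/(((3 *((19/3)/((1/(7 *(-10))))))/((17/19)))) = -1004/2527 = -0.40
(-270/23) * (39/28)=-5265/322 = -16.35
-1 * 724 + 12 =-712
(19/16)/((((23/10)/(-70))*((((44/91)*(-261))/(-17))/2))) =-5143775/528264 = -9.74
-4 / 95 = -0.04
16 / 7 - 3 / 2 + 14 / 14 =25/14 = 1.79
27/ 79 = 0.34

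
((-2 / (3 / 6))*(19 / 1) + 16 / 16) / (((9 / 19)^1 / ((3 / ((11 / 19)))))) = -9025/11 = -820.45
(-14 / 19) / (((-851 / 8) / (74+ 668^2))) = 49985376/16169 = 3091.43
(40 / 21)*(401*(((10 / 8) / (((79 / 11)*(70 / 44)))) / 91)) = 970420/1056783 = 0.92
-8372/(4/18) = -37674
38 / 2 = 19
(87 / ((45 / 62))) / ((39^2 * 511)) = 1798/11658465 = 0.00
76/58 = 38/29 = 1.31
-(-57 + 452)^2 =-156025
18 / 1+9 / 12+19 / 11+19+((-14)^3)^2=331301321/44 = 7529575.48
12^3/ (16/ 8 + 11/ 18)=31104/47 = 661.79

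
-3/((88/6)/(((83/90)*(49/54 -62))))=273817/23760 = 11.52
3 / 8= 0.38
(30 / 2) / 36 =5/12 = 0.42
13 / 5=2.60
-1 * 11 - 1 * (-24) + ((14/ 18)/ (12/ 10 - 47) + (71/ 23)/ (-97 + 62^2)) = 768725843/59206347 = 12.98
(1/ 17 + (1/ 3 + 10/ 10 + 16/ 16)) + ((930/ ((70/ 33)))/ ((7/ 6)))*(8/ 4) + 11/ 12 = 2515329/3332 = 754.90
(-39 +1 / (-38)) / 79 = -1483/3002 = -0.49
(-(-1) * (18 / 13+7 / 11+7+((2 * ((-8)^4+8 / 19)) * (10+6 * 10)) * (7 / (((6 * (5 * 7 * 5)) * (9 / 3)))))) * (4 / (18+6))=8717923/40755 = 213.91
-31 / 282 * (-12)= 62/47 = 1.32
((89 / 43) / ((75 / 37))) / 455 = 3293/1467375 = 0.00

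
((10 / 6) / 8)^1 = 5/24 = 0.21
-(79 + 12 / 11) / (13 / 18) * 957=-1379646/13 = -106126.62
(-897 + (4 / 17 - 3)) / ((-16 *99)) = 956/1683 = 0.57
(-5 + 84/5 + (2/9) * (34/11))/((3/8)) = 33.30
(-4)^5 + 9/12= -4093/4 = -1023.25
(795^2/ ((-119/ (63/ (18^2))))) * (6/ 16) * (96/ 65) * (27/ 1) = -15443.14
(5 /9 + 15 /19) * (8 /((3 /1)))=1840/513 = 3.59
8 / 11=0.73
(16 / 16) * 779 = 779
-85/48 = -1.77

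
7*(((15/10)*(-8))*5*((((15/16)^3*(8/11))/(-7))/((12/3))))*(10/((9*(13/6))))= 84375/18304 = 4.61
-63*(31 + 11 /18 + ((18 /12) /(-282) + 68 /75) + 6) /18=-11403539/84600 = -134.79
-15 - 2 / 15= -227/15 = -15.13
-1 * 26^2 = -676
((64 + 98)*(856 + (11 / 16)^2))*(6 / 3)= 17759817/64 = 277497.14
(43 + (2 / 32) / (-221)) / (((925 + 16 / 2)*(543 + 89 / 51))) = 5243/61971104 = 0.00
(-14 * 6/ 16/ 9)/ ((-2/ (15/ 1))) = 35/8 = 4.38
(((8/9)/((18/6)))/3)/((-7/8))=-0.11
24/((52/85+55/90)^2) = 56181600/3500641 = 16.05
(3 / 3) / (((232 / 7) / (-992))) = -29.93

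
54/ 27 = 2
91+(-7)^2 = 140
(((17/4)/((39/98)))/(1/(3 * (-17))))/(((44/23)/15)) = -4885545/1144 = -4270.58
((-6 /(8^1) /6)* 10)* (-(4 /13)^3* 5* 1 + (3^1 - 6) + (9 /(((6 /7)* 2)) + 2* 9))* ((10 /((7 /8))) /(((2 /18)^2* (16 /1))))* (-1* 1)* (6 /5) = 214662555/123032 = 1744.77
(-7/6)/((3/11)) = -77/18 = -4.28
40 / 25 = 8/5 = 1.60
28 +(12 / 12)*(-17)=11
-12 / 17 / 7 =-12/119 = -0.10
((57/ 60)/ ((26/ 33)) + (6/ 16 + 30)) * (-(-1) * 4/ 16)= 8211/1040 = 7.90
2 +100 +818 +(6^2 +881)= 1837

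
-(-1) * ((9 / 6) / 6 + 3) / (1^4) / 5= 0.65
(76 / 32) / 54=19/432 = 0.04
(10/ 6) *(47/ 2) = 235/6 = 39.17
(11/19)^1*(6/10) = 33/95 = 0.35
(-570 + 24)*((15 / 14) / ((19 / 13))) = -7605/19 = -400.26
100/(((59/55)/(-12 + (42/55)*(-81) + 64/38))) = -7541800/1121 = -6727.74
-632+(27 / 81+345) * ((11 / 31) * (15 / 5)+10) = 3188.95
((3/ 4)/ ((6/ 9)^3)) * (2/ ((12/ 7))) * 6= 567/32 = 17.72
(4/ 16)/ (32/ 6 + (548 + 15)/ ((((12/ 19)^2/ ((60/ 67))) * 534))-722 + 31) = -107334/293365169 = 0.00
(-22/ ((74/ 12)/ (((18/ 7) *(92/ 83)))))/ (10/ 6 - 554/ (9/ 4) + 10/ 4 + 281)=-3934656/15069397 = -0.26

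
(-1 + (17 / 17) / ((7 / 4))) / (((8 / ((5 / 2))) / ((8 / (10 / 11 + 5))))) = -0.18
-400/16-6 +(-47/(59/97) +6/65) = -414866/3835 = -108.18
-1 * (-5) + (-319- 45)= -359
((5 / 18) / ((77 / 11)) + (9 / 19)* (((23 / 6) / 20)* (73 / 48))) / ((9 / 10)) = 136177/689472 = 0.20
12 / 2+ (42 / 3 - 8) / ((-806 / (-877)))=5049/403 = 12.53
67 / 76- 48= -3581/76 = -47.12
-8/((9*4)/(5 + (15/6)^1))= -1.67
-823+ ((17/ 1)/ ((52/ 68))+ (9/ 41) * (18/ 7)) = -2985564/3731 = -800.20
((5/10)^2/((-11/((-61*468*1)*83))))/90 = 65819/110 = 598.35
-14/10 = -7/5 = -1.40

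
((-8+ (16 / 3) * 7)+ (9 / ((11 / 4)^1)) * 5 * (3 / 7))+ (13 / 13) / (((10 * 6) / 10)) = 5623/154 = 36.51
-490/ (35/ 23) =-322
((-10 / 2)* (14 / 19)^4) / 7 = -27440/130321 = -0.21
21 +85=106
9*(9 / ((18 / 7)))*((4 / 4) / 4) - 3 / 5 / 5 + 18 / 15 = 8.96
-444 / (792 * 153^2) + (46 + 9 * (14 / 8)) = 190806685/3089988 = 61.75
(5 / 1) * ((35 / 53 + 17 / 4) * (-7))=-36435/212 = -171.86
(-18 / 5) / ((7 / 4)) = -72/35 = -2.06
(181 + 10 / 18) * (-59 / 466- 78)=-29744519/2097 = -14184.32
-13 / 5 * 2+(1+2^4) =59/5 = 11.80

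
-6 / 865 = -0.01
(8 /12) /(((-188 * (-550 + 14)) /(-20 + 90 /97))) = -925/7330872 = 0.00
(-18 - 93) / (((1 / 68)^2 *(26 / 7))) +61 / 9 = -16167023/117 = -138179.68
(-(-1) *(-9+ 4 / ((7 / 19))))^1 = 13/7 = 1.86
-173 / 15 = -11.53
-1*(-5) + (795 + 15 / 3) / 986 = 2865/493 = 5.81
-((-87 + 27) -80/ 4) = 80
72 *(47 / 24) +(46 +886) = 1073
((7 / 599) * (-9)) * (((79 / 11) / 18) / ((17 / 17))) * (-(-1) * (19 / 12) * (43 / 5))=-451801/790680 = -0.57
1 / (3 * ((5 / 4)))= 4/15 = 0.27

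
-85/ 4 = -21.25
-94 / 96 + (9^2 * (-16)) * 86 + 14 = -5349263/48 = -111442.98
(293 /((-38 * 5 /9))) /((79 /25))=-13185/3002 = -4.39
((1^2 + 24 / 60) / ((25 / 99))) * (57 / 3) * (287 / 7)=539847/125 = 4318.78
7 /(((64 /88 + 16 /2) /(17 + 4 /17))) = 22561/1632 = 13.82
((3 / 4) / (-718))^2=9/8248384 = 0.00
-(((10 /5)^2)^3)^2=-4096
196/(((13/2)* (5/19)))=7448/65 = 114.58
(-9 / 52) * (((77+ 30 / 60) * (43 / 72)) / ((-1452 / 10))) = 33325/604032 = 0.06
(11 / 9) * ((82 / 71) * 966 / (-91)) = -14.98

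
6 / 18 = 1/3 = 0.33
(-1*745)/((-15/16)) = 2384/3 = 794.67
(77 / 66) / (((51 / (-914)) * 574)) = -457/12546 = -0.04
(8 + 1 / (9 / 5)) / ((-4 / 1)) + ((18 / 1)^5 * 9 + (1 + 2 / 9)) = 204073333/12 = 17006111.08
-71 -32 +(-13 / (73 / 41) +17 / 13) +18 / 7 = -706963/6643 = -106.42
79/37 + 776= 778.14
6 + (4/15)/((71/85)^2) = 96518/15123 = 6.38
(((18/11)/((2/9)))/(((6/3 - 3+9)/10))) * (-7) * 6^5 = -5511240/11 = -501021.82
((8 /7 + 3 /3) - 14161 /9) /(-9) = 98992/567 = 174.59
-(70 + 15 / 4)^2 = -87025/16 = -5439.06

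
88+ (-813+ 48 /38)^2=659004.70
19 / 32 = 0.59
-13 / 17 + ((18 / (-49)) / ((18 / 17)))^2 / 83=-2585766/3387811 = -0.76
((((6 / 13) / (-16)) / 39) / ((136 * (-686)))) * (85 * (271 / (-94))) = -1355/697458944 = 0.00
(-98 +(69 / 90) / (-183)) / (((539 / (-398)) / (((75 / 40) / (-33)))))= -9733687/2367288 = -4.11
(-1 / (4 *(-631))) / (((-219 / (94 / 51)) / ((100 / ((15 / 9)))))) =-470/2349213 = 0.00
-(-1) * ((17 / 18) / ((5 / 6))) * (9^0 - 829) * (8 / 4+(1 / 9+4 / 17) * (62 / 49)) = -336352/147 = -2288.11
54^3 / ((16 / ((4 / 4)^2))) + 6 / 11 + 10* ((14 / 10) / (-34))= 9841.63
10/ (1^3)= 10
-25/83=-0.30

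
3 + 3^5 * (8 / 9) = 219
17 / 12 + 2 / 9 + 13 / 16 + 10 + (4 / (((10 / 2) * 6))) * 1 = 9061/720 = 12.58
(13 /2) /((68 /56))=5.35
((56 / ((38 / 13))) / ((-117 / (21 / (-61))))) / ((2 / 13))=1274/3477 = 0.37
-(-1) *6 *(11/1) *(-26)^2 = 44616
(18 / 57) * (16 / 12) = 8/19 = 0.42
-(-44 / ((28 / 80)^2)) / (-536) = -2200/3283 = -0.67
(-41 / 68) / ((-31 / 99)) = 4059/2108 = 1.93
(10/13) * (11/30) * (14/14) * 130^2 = 14300/3 = 4766.67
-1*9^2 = -81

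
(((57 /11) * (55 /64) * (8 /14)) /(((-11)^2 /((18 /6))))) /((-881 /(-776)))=82935/1492414 = 0.06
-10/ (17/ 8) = -80/17 = -4.71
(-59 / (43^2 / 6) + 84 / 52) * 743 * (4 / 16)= 25430661/96148 = 264.49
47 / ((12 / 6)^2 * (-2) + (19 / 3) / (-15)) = -2115/379 = -5.58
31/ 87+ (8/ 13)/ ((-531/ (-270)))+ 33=2246714/66729 = 33.67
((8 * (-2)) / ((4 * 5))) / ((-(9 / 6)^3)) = 32/135 = 0.24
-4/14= -2/7 = -0.29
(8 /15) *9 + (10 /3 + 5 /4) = 563/60 = 9.38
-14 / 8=-7/4 = -1.75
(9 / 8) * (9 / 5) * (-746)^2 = 11269449/10 = 1126944.90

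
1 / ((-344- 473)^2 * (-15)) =-1/10012335 = 0.00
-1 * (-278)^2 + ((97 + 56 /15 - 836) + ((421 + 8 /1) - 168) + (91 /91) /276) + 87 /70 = -50075521/644 = -77757.02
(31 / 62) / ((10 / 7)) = 0.35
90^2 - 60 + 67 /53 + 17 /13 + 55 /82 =454427119/56498 = 8043.24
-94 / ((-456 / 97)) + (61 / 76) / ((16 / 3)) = 73493/3648 = 20.15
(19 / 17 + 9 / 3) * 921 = 64470/17 = 3792.35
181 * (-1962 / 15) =-118374/5 = -23674.80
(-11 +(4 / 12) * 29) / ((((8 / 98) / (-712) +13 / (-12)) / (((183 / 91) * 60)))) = 109448640/737087 = 148.49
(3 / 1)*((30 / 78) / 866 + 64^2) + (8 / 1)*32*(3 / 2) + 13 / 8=570718741/45032 = 12673.63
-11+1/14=-153/14 = -10.93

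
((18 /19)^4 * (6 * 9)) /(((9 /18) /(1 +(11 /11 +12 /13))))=22674816/89167 = 254.30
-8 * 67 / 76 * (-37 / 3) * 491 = 2434378/57 = 42708.39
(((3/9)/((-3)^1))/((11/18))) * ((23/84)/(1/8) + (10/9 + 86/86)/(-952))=-18749/47124 = -0.40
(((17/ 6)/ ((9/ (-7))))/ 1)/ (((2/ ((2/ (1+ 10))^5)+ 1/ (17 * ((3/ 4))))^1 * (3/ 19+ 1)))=-153748/813152835 = 0.00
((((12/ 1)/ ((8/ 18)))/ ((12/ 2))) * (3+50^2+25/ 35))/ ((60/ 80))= 105156/7 = 15022.29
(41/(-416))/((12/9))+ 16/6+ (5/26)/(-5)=12751/4992 = 2.55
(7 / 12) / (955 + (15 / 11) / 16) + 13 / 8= 6558169/4034280 = 1.63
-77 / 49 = -11/7 = -1.57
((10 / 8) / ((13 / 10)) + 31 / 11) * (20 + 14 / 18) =18377/234 = 78.53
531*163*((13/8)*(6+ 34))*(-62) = -348808590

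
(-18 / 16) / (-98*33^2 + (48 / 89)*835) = 267/25221808 = 0.00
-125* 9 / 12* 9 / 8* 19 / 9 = -222.66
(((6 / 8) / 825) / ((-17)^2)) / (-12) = -1/3814800 = 0.00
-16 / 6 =-2.67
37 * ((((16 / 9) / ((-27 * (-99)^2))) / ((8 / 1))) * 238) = -17612/2381643 = -0.01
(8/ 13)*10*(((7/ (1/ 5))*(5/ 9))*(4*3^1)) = 56000/39 = 1435.90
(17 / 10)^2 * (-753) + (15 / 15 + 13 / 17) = -3696489/1700 = -2174.41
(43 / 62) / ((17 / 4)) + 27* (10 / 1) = 142376/527 = 270.16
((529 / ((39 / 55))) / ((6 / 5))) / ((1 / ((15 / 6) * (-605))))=-440061875/468 = -940303.15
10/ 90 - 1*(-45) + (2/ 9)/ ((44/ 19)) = 8951/198 = 45.21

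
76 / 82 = 38/41 = 0.93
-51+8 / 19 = -961/19 = -50.58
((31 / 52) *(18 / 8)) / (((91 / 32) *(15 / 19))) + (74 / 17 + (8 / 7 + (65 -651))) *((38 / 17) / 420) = -89460094/35898135 = -2.49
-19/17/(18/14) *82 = -10906/153 = -71.28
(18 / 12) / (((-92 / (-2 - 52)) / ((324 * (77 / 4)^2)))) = 38900169/368 = 105706.98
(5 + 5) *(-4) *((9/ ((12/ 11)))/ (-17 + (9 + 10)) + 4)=-325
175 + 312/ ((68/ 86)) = 9683/17 = 569.59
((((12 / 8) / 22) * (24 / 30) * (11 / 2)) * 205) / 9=6.83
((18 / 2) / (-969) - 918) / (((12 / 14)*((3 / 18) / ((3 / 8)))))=-2409.77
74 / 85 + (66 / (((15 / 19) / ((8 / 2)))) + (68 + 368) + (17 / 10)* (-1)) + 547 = 223817/170 = 1316.57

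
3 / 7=0.43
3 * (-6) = -18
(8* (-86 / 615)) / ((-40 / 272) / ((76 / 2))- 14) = 888896/11127195 = 0.08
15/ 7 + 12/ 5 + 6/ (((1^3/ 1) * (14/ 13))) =354/35 = 10.11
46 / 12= 23/6 = 3.83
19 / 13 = 1.46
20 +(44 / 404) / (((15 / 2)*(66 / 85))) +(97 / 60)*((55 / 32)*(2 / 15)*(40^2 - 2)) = 9890817/16160 = 612.06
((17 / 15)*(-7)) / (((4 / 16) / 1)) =-476/15 = -31.73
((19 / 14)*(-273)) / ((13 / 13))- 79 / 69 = -51287/138 = -371.64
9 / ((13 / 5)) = 45/13 = 3.46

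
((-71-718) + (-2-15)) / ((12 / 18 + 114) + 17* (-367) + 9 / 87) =35061/266404 = 0.13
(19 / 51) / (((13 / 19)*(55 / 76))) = 27436/36465 = 0.75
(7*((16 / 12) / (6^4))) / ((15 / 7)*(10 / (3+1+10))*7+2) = 49/86508 = 0.00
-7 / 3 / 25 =-7/75 = -0.09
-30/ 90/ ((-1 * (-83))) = -1/249 = 0.00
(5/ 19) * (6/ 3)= 10/19 = 0.53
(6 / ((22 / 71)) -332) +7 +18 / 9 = -3340/11 = -303.64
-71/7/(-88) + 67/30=21701/9240 = 2.35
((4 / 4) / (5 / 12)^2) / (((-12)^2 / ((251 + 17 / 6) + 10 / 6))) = 511/50 = 10.22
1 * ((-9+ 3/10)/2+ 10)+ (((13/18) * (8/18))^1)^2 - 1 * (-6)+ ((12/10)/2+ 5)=455413/26244 = 17.35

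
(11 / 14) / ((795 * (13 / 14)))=11/10335 = 0.00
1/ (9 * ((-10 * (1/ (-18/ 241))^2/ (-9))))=162/290405 = 0.00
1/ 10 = 0.10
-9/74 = -0.12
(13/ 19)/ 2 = 13/38 = 0.34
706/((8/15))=5295/4 = 1323.75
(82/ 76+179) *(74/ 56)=237.96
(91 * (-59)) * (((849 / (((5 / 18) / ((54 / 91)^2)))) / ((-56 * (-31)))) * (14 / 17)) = -657294102/239785 = -2741.18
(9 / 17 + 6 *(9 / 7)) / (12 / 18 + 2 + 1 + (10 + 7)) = 0.40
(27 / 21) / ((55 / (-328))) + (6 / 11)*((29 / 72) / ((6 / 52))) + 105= 62519/630 = 99.24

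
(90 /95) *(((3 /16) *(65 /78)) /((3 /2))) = 15/152 = 0.10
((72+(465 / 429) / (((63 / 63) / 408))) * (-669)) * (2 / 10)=-49195584/715 = -68805.01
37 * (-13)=-481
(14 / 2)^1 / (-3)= -7/3 = -2.33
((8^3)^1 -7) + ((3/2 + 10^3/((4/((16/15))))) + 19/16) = 37169/48 = 774.35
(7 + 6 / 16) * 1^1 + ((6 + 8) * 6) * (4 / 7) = 443/8 = 55.38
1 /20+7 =141/20 = 7.05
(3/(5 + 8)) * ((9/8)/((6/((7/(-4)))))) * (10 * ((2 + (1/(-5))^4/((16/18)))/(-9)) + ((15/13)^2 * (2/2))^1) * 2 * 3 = 14259441/35152000 = 0.41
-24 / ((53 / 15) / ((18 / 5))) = -1296/53 = -24.45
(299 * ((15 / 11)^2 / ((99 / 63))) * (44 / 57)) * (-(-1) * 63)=39557700/2299 = 17206.48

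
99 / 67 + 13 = 970/67 = 14.48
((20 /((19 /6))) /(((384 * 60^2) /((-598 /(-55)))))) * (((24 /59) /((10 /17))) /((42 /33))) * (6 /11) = 5083/345268000 = 0.00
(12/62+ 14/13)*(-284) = -145408/403 = -360.81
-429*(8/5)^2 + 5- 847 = -48506/25 = -1940.24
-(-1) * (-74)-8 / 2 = -78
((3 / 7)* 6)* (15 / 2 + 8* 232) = 33543/7 = 4791.86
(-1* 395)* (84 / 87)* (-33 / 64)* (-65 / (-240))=395395/7424 = 53.26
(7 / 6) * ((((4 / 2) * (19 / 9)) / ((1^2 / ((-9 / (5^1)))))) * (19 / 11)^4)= -17332693/219615 = -78.92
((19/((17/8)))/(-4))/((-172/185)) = 3515/1462 = 2.40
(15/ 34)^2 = 225/1156 = 0.19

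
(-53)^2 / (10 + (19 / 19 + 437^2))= 2809/190980 = 0.01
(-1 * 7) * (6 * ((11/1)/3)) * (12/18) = -308/3 = -102.67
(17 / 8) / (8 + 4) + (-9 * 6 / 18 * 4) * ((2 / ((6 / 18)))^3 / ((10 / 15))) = -373231/96 = -3887.82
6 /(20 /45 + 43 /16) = 864/451 = 1.92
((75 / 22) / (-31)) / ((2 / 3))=-225/1364 = -0.16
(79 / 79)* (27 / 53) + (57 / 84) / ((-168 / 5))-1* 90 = -89.51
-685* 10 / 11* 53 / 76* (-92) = 8350150/209 = 39952.87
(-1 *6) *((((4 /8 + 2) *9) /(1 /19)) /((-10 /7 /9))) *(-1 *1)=-32319/2 = -16159.50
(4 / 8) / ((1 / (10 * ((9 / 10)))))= 9/2 = 4.50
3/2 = 1.50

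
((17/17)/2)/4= 1/8 = 0.12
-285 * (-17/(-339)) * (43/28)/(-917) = 69445/2901388 = 0.02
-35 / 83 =-0.42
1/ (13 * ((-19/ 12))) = -12/247 = -0.05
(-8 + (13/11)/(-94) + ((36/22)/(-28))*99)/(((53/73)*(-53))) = 3645328/10165771 = 0.36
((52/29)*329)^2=292683664/841 = 348018.63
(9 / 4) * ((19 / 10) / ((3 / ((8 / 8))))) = 57/40 = 1.42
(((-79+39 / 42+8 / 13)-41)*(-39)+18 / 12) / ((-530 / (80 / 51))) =-86264/6307 = -13.68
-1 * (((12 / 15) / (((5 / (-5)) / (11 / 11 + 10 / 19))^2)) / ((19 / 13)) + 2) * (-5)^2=-561610/6859 = -81.88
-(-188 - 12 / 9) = 568/3 = 189.33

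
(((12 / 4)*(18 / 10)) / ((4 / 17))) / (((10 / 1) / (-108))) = -12393/50 = -247.86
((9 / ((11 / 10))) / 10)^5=59049/161051 = 0.37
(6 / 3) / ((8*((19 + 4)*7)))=1/644 = 0.00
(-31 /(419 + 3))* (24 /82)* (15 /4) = -1395/17302 = -0.08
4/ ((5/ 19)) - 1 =71/5 = 14.20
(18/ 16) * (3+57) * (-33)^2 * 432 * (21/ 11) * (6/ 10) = 36374184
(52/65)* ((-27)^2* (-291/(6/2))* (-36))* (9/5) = 91644048/25 = 3665761.92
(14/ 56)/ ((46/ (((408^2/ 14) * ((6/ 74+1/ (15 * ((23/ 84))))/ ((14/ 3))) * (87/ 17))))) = 110294946/4795385 = 23.00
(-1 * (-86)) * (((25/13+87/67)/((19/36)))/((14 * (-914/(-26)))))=4343688/4072327 = 1.07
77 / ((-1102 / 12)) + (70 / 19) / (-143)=-3584/4147 = -0.86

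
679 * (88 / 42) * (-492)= -699952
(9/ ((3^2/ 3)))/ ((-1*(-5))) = 3/5 = 0.60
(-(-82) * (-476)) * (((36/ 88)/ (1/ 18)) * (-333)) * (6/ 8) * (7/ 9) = 614139246/11 = 55830840.55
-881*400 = -352400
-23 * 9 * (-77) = 15939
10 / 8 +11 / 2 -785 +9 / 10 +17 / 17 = -15527/20 = -776.35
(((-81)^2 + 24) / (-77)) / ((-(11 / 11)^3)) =6585/77 = 85.52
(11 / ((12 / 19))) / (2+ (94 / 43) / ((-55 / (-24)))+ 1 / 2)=5.04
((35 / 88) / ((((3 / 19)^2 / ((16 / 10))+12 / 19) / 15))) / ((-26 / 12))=-54150/12727 = -4.25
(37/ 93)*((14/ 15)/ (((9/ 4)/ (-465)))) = -2072/27 = -76.74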